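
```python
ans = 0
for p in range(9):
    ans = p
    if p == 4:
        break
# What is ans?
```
Trace:
  ans=0
  ans=0, p=0
  ans=1, p=1
  ans=2, p=2
  ans=3, p=3
  ans=4, p=4

Final answer: 4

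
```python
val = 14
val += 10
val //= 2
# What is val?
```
Trace:
  val=14
  val=24
  val=12

Final answer: 12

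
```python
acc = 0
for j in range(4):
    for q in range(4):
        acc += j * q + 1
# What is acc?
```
Trace:
  acc=0
  acc=1, j=0, q=0
  acc=2, j=0, q=1
  acc=3, j=0, q=2
  acc=4, j=0, q=3
  acc=5, j=1, q=0
  acc=7, j=1, q=1
  acc=10, j=1, q=2
  acc=14, j=1, q=3
  acc=15, j=2, q=0
  acc=18, j=2, q=1
  acc=23, j=2, q=2
  acc=30, j=2, q=3
  acc=31, j=3, q=0
  acc=35, j=3, q=1
  acc=42, j=3, q=2
  acc=52, j=3, q=3

Final answer: 52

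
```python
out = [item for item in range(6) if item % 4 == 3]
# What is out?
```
Trace:
  item=0
  item=1
  item=2
  item=3
  item=4
  item=5
  out=[3]

Final answer: [3]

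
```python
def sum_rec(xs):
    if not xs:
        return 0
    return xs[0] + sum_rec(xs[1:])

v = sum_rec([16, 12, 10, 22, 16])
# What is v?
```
Call trace:
sum_rec(xs=[16, 12, 10, 22, 16])
  sum_rec(xs=[12, 10, 22, 16])
    sum_rec(xs=[10, 22, 16])
      sum_rec(xs=[22, 16])
        sum_rec(xs=[16])
          sum_rec(xs=[])
          -> return 0
        -> return 16
      -> return 38
    -> return 48
  -> return 60
-> return 76

Final answer: 76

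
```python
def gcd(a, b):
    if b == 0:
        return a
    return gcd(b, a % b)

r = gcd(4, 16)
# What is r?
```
Call trace:
gcd(a=4, b=16)
  gcd(a=16, b=4)
    gcd(a=4, b=0)
    -> return 4
  -> return 4
-> return 4

Final answer: 4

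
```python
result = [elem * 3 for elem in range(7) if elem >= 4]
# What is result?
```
Trace:
  elem=0
  elem=1
  elem=2
  elem=3
  elem=4
  elem=5
  elem=6
  result=[12, 15, 18]

Final answer: [12, 15, 18]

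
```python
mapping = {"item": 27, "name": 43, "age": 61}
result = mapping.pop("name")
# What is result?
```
Trace:
  mapping={'item': 27, 'name': 43, 'age': 61}
  mapping={'item': 27, 'age': 61}, result=43

Final answer: 43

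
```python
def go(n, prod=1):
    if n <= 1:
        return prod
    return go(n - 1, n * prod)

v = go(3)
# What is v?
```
Call trace:
go(n=3, prod=1)
  go(n=2, prod=3)
    go(n=1, prod=6)
    -> return 6
  -> return 6
-> return 6

Final answer: 6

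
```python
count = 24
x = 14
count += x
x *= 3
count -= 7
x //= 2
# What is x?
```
Trace:
  count=24
  count=24, x=14
  count=38, x=14
  count=38, x=42
  count=31, x=42
  count=31, x=21

Final answer: 21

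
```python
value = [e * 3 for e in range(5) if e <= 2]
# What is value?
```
Trace:
  e=0
  e=1
  e=2
  e=3
  e=4
  value=[0, 3, 6]

Final answer: [0, 3, 6]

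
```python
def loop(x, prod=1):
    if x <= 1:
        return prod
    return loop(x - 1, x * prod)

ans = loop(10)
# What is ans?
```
Call trace:
loop(x=10, prod=1)
  loop(x=9, prod=10)
    loop(x=8, prod=90)
      loop(x=7, prod=720)
        loop(x=6, prod=5040)
          loop(x=5, prod=30240)
            loop(x=4, prod=151200)
              loop(x=3, prod=604800)
                loop(x=2, prod=1814400)
                  loop(x=1, prod=3628800)
                  -> return 3628800
                -> return 3628800
              -> return 3628800
            -> return 3628800
          -> return 3628800
        -> return 3628800
      -> return 3628800
    -> return 3628800
  -> return 3628800
-> return 3628800

Final answer: 3628800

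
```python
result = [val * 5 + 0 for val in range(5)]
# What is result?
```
Trace:
  val=0
  val=1
  val=2
  val=3
  val=4
  result=[0, 5, 10, 15, 20]

Final answer: [0, 5, 10, 15, 20]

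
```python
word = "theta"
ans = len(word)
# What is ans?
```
Trace:
  word='theta'
  word='theta', ans=5

Final answer: 5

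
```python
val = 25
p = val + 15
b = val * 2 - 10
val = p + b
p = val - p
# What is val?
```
Trace:
  val=25
  val=25, p=40
  val=25, p=40, b=40
  val=80, p=40, b=40
  val=80, p=40, b=40

Final answer: 80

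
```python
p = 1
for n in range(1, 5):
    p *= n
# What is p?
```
Trace:
  p=1
  p=1, n=1
  p=2, n=2
  p=6, n=3
  p=24, n=4

Final answer: 24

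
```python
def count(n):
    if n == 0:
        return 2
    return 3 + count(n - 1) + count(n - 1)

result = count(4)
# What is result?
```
Call trace (a repeated sub-call is expanded the first time; later identical calls just restate its return value):
count(n=4)
  count(n=3)
    count(n=2)
      count(n=1)
        count(n=0)
        -> return 2
        count(n=0)
        -> return 2
      -> return 7
      count(n=1) -> return 7  (same call as traced above)
    -> return 17
    count(n=2) -> return 17  (same call as traced above)
  -> return 37
  count(n=3) -> return 37  (same call as traced above)
-> return 77

Final answer: 77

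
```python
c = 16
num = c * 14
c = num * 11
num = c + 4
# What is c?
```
Trace:
  c=16
  c=16, num=224
  c=2464, num=224
  c=2464, num=2468

Final answer: 2464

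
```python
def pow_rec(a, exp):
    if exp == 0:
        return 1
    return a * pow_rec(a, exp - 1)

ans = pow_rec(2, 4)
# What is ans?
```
Call trace:
pow_rec(a=2, exp=4)
  pow_rec(a=2, exp=3)
    pow_rec(a=2, exp=2)
      pow_rec(a=2, exp=1)
        pow_rec(a=2, exp=0)
        -> return 1
      -> return 2
    -> return 4
  -> return 8
-> return 16

Final answer: 16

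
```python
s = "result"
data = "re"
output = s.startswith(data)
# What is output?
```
Trace:
  s='result'
  s='result', data='re'
  s='result', data='re', output=True

Final answer: True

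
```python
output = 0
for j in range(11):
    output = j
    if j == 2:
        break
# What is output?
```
Trace:
  output=0
  output=0, j=0
  output=1, j=1
  output=2, j=2

Final answer: 2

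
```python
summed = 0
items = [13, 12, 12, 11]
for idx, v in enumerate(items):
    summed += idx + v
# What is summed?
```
Trace:
  summed=0
  summed=13, idx=0, v=13
  summed=26, idx=1, v=12
  summed=40, idx=2, v=12
  summed=54, idx=3, v=11

Final answer: 54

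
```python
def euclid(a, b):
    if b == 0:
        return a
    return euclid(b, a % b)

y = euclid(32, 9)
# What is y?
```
Call trace:
euclid(a=32, b=9)
  euclid(a=9, b=5)
    euclid(a=5, b=4)
      euclid(a=4, b=1)
        euclid(a=1, b=0)
        -> return 1
      -> return 1
    -> return 1
  -> return 1
-> return 1

Final answer: 1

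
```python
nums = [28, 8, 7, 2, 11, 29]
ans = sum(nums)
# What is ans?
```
Trace:
  nums=[28, 8, 7, 2, 11, 29]
  nums=[28, 8, 7, 2, 11, 29], ans=85

Final answer: 85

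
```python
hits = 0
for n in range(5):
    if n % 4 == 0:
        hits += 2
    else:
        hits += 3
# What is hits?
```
Trace:
  hits=0
  hits=2, n=0
  hits=5, n=1
  hits=8, n=2
  hits=11, n=3
  hits=13, n=4

Final answer: 13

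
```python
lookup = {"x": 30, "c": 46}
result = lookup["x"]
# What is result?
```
Trace:
  lookup={'x': 30, 'c': 46}
  lookup={'x': 30, 'c': 46}, result=30

Final answer: 30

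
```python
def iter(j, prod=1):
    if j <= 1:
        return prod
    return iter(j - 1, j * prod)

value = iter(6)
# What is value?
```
Call trace:
iter(j=6, prod=1)
  iter(j=5, prod=6)
    iter(j=4, prod=30)
      iter(j=3, prod=120)
        iter(j=2, prod=360)
          iter(j=1, prod=720)
          -> return 720
        -> return 720
      -> return 720
    -> return 720
  -> return 720
-> return 720

Final answer: 720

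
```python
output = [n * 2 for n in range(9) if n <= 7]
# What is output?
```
Trace:
  n=0
  n=1
  n=2
  n=3
  n=4
  n=5
  n=6
  n=7
  n=8
  output=[0, 2, 4, 6, 8, 10, 12, 14]

Final answer: [0, 2, 4, 6, 8, 10, 12, 14]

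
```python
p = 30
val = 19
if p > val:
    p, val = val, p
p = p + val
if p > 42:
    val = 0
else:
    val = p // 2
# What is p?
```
Trace:
  p=30
  p=30, val=19
  p=19, val=30
  p=49, val=30
  p=49, val=0

Final answer: 49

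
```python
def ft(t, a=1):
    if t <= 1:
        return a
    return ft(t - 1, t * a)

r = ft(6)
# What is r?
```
Call trace:
ft(t=6, a=1)
  ft(t=5, a=6)
    ft(t=4, a=30)
      ft(t=3, a=120)
        ft(t=2, a=360)
          ft(t=1, a=720)
          -> return 720
        -> return 720
      -> return 720
    -> return 720
  -> return 720
-> return 720

Final answer: 720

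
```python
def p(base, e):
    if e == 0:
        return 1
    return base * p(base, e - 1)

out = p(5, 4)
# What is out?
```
Call trace:
p(base=5, e=4)
  p(base=5, e=3)
    p(base=5, e=2)
      p(base=5, e=1)
        p(base=5, e=0)
        -> return 1
      -> return 5
    -> return 25
  -> return 125
-> return 625

Final answer: 625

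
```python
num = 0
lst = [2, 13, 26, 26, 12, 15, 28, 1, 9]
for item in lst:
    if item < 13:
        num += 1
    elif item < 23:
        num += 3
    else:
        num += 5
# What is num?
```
Trace:
  num=0
  num=1, item=2
  num=4, item=13
  num=9, item=26
  num=14, item=26
  num=15, item=12
  num=18, item=15
  num=23, item=28
  num=24, item=1
  num=25, item=9

Final answer: 25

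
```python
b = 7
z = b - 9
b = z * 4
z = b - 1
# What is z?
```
Trace:
  b=7
  b=7, z=-2
  b=-8, z=-2
  b=-8, z=-9

Final answer: -9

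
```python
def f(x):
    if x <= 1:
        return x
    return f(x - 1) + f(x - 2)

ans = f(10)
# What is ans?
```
Call trace (a repeated sub-call is expanded the first time; later identical calls just restate its return value):
f(x=10)
  f(x=9)
    f(x=8)
      f(x=7)
        f(x=6)
          f(x=5)
            f(x=4)
              f(x=3)
                f(x=2)
                  f(x=1)
                  -> return 1
                  f(x=0)
                  -> return 0
                -> return 1
                f(x=1)
                -> return 1
              -> return 2
              f(x=2) -> return 1  (same call as traced above)
            -> return 3
            f(x=3) -> return 2  (same call as traced above)
          -> return 5
          f(x=4) -> return 3  (same call as traced above)
        -> return 8
        f(x=5) -> return 5  (same call as traced above)
      -> return 13
      f(x=6) -> return 8  (same call as traced above)
    -> return 21
    f(x=7) -> return 13  (same call as traced above)
  -> return 34
  f(x=8) -> return 21  (same call as traced above)
-> return 55

Final answer: 55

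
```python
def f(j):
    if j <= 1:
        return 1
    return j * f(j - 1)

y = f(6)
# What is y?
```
Call trace:
f(j=6)
  f(j=5)
    f(j=4)
      f(j=3)
        f(j=2)
          f(j=1)
          -> return 1
        -> return 2
      -> return 6
    -> return 24
  -> return 120
-> return 720

Final answer: 720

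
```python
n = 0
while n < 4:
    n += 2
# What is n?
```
Trace:
  n=0
  n=2
  n=4

Final answer: 4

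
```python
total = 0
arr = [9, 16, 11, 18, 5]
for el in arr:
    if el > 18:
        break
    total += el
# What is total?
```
Trace:
  total=0
  total=9, el=9
  total=25, el=16
  total=36, el=11
  total=54, el=18
  total=59, el=5

Final answer: 59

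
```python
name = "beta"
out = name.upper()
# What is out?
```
Trace:
  name='beta'
  name='beta', out='BETA'

Final answer: 'BETA'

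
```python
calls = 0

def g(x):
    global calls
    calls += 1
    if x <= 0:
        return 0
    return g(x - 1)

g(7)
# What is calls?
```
Call trace:
g(x=7)
  g(x=6)
    g(x=5)
      g(x=4)
        g(x=3)
          g(x=2)
            g(x=1)
              g(x=0)
              -> return 0
            -> return 0
          -> return 0
        -> return 0
      -> return 0
    -> return 0
  -> return 0
-> return 0

calls is incremented once per call. g is entered once for each x = 7, 6, 5, 4, 3, 2, 1, 0 (the x <= 0 call returns without recursing), i.e. 7 + 1 calls.
calls = 8

Final answer: 8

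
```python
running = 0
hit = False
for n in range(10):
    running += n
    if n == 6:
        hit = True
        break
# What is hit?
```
Trace:
  running=0
  running=0, hit=False
  running=0, hit=False, n=0
  running=1, hit=False, n=1
  running=3, hit=False, n=2
  running=6, hit=False, n=3
  running=10, hit=False, n=4
  running=15, hit=False, n=5
  running=21, hit=True, n=6

Final answer: True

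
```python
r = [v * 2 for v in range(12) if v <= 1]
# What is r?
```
Trace:
  v=0
  v=1
  v=2
  v=3
  v=4
  v=5
  v=6
  v=7
  v=8
  v=9
  v=10
  v=11
  r=[0, 2]

Final answer: [0, 2]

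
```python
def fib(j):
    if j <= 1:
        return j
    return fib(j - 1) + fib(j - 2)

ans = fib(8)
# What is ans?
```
Call trace (a repeated sub-call is expanded the first time; later identical calls just restate its return value):
fib(j=8)
  fib(j=7)
    fib(j=6)
      fib(j=5)
        fib(j=4)
          fib(j=3)
            fib(j=2)
              fib(j=1)
              -> return 1
              fib(j=0)
              -> return 0
            -> return 1
            fib(j=1)
            -> return 1
          -> return 2
          fib(j=2) -> return 1  (same call as traced above)
        -> return 3
        fib(j=3) -> return 2  (same call as traced above)
      -> return 5
      fib(j=4) -> return 3  (same call as traced above)
    -> return 8
    fib(j=5) -> return 5  (same call as traced above)
  -> return 13
  fib(j=6) -> return 8  (same call as traced above)
-> return 21

Final answer: 21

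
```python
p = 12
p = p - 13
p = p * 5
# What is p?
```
Trace:
  p=12
  p=-1
  p=-5

Final answer: -5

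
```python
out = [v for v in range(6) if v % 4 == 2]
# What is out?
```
Trace:
  v=0
  v=1
  v=2
  v=3
  v=4
  v=5
  out=[2]

Final answer: [2]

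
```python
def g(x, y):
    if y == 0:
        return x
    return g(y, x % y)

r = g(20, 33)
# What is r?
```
Call trace:
g(x=20, y=33)
  g(x=33, y=20)
    g(x=20, y=13)
      g(x=13, y=7)
        g(x=7, y=6)
          g(x=6, y=1)
            g(x=1, y=0)
            -> return 1
          -> return 1
        -> return 1
      -> return 1
    -> return 1
  -> return 1
-> return 1

Final answer: 1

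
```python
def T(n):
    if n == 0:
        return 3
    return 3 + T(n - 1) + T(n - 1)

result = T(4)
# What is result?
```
Call trace (a repeated sub-call is expanded the first time; later identical calls just restate its return value):
T(n=4)
  T(n=3)
    T(n=2)
      T(n=1)
        T(n=0)
        -> return 3
        T(n=0)
        -> return 3
      -> return 9
      T(n=1) -> return 9  (same call as traced above)
    -> return 21
    T(n=2) -> return 21  (same call as traced above)
  -> return 45
  T(n=3) -> return 45  (same call as traced above)
-> return 93

Final answer: 93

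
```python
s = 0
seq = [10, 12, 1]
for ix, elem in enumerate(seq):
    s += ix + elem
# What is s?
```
Trace:
  s=0
  s=10, ix=0, elem=10
  s=23, ix=1, elem=12
  s=26, ix=2, elem=1

Final answer: 26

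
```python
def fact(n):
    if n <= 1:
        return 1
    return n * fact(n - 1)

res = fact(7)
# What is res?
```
Call trace:
fact(n=7)
  fact(n=6)
    fact(n=5)
      fact(n=4)
        fact(n=3)
          fact(n=2)
            fact(n=1)
            -> return 1
          -> return 2
        -> return 6
      -> return 24
    -> return 120
  -> return 720
-> return 5040

Final answer: 5040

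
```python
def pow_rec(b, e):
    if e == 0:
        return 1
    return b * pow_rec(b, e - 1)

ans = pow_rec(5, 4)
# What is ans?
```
Call trace:
pow_rec(b=5, e=4)
  pow_rec(b=5, e=3)
    pow_rec(b=5, e=2)
      pow_rec(b=5, e=1)
        pow_rec(b=5, e=0)
        -> return 1
      -> return 5
    -> return 25
  -> return 125
-> return 625

Final answer: 625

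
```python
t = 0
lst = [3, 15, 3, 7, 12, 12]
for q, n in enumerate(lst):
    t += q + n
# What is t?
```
Trace:
  t=0
  t=3, q=0, n=3
  t=19, q=1, n=15
  t=24, q=2, n=3
  t=34, q=3, n=7
  t=50, q=4, n=12
  t=67, q=5, n=12

Final answer: 67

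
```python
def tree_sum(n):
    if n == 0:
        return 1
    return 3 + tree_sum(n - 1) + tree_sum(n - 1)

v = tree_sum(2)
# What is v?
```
Call trace (a repeated sub-call is expanded the first time; later identical calls just restate its return value):
tree_sum(n=2)
  tree_sum(n=1)
    tree_sum(n=0)
    -> return 1
    tree_sum(n=0)
    -> return 1
  -> return 5
  tree_sum(n=1) -> return 5  (same call as traced above)
-> return 13

Final answer: 13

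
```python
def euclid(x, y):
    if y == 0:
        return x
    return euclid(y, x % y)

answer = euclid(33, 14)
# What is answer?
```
Call trace:
euclid(x=33, y=14)
  euclid(x=14, y=5)
    euclid(x=5, y=4)
      euclid(x=4, y=1)
        euclid(x=1, y=0)
        -> return 1
      -> return 1
    -> return 1
  -> return 1
-> return 1

Final answer: 1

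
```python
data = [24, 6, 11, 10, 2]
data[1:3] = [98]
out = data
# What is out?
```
Trace:
  data=[24, 6, 11, 10, 2]
  data=[24, 98, 10, 2]
  data=[24, 98, 10, 2], out=[24, 98, 10, 2]

Final answer: [24, 98, 10, 2]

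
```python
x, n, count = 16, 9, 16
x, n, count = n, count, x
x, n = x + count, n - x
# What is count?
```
Trace:
  x=16, n=9, count=16
  x=9, n=16, count=16
  x=25, n=7, count=16

Final answer: 16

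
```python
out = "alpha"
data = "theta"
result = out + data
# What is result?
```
Trace:
  out='alpha'
  out='alpha', data='theta'
  out='alpha', data='theta', result='alphatheta'

Final answer: 'alphatheta'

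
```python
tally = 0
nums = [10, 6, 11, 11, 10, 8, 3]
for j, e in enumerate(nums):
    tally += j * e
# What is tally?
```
Trace:
  tally=0
  tally=0, j=0, e=10
  tally=6, j=1, e=6
  tally=28, j=2, e=11
  tally=61, j=3, e=11
  tally=101, j=4, e=10
  tally=141, j=5, e=8
  tally=159, j=6, e=3

Final answer: 159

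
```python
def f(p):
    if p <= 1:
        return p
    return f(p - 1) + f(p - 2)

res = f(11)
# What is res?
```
Call trace (a repeated sub-call is expanded the first time; later identical calls just restate its return value):
f(p=11)
  f(p=10)
    f(p=9)
      f(p=8)
        f(p=7)
          f(p=6)
            f(p=5)
              f(p=4)
                f(p=3)
                  f(p=2)
                    f(p=1)
                    -> return 1
                    f(p=0)
                    -> return 0
                  -> return 1
                  f(p=1)
                  -> return 1
                -> return 2
                f(p=2) -> return 1  (same call as traced above)
              -> return 3
              f(p=3) -> return 2  (same call as traced above)
            -> return 5
            f(p=4) -> return 3  (same call as traced above)
          -> return 8
          f(p=5) -> return 5  (same call as traced above)
        -> return 13
        f(p=6) -> return 8  (same call as traced above)
      -> return 21
      f(p=7) -> return 13  (same call as traced above)
    -> return 34
    f(p=8) -> return 21  (same call as traced above)
  -> return 55
  f(p=9) -> return 34  (same call as traced above)
-> return 89

Final answer: 89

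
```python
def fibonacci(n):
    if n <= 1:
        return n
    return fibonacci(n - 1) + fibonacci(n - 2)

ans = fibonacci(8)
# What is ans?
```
Call trace (a repeated sub-call is expanded the first time; later identical calls just restate its return value):
fibonacci(n=8)
  fibonacci(n=7)
    fibonacci(n=6)
      fibonacci(n=5)
        fibonacci(n=4)
          fibonacci(n=3)
            fibonacci(n=2)
              fibonacci(n=1)
              -> return 1
              fibonacci(n=0)
              -> return 0
            -> return 1
            fibonacci(n=1)
            -> return 1
          -> return 2
          fibonacci(n=2) -> return 1  (same call as traced above)
        -> return 3
        fibonacci(n=3) -> return 2  (same call as traced above)
      -> return 5
      fibonacci(n=4) -> return 3  (same call as traced above)
    -> return 8
    fibonacci(n=5) -> return 5  (same call as traced above)
  -> return 13
  fibonacci(n=6) -> return 8  (same call as traced above)
-> return 21

Final answer: 21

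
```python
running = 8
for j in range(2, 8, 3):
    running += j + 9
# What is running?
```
Trace:
  running=8
  running=19, j=2
  running=33, j=5

Final answer: 33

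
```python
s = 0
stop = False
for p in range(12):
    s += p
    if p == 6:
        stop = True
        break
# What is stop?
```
Trace:
  s=0
  s=0, stop=False
  s=0, stop=False, p=0
  s=1, stop=False, p=1
  s=3, stop=False, p=2
  s=6, stop=False, p=3
  s=10, stop=False, p=4
  s=15, stop=False, p=5
  s=21, stop=True, p=6

Final answer: True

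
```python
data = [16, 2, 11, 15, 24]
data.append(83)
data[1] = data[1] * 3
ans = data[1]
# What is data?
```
Trace:
  data=[16, 2, 11, 15, 24]
  data=[16, 2, 11, 15, 24, 83]
  data=[16, 6, 11, 15, 24, 83]
  data=[16, 6, 11, 15, 24, 83], ans=6

Final answer: [16, 6, 11, 15, 24, 83]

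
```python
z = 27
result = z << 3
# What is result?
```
Trace:
  z=27
  z=27, result=216

Final answer: 216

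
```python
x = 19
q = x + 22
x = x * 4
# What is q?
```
Trace:
  x=19
  x=19, q=41
  x=76, q=41

Final answer: 41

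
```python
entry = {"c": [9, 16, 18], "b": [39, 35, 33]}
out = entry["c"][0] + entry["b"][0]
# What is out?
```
Trace:
  entry={'c': [9, 16, 18], 'b': [39, 35, 33]}
  entry={'c': [9, 16, 18], 'b': [39, 35, 33]}, out=48

Final answer: 48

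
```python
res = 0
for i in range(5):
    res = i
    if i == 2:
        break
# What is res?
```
Trace:
  res=0
  res=0, i=0
  res=1, i=1
  res=2, i=2

Final answer: 2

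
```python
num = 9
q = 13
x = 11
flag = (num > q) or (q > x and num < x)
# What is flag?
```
Trace:
  num=9
  num=9, q=13
  num=9, q=13, x=11
  num=9, q=13, x=11, flag=True

Final answer: True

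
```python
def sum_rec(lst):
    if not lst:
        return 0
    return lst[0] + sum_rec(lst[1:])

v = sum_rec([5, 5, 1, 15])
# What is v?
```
Call trace:
sum_rec(lst=[5, 5, 1, 15])
  sum_rec(lst=[5, 1, 15])
    sum_rec(lst=[1, 15])
      sum_rec(lst=[15])
        sum_rec(lst=[])
        -> return 0
      -> return 15
    -> return 16
  -> return 21
-> return 26

Final answer: 26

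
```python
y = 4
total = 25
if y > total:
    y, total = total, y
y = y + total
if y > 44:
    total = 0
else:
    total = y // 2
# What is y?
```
Trace:
  y=4
  y=4, total=25
  y=4, total=25
  y=29, total=25
  y=29, total=14

Final answer: 29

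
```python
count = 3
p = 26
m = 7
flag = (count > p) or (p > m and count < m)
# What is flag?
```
Trace:
  count=3
  count=3, p=26
  count=3, p=26, m=7
  count=3, p=26, m=7, flag=True

Final answer: True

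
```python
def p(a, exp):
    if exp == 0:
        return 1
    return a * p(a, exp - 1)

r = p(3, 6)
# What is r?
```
Call trace:
p(a=3, exp=6)
  p(a=3, exp=5)
    p(a=3, exp=4)
      p(a=3, exp=3)
        p(a=3, exp=2)
          p(a=3, exp=1)
            p(a=3, exp=0)
            -> return 1
          -> return 3
        -> return 9
      -> return 27
    -> return 81
  -> return 243
-> return 729

Final answer: 729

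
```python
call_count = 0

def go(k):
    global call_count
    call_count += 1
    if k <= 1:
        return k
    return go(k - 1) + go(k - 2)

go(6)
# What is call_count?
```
Call trace (a repeated sub-call is expanded the first time; later identical calls just restate its return value):
go(k=6)
  go(k=5)
    go(k=4)
      go(k=3)
        go(k=2)
          go(k=1)
          -> return 1
          go(k=0)
          -> return 0
        -> return 1
        go(k=1)
        -> return 1
      -> return 2
      go(k=2) -> return 1  (same call as traced above)
    -> return 3
    go(k=3) -> return 2  (same call as traced above)
  -> return 5
  go(k=4) -> return 3  (same call as traced above)
-> return 8

call_count is incremented once per call, so count the calls in each subtree. Let C(k) = number of calls made by go(k).
C(0) = C(1) = 1 (base case, no recursion); C(k) = 1 + C(k - 1) + C(k - 2) otherwise.
C(2) = 1 + C(1) + C(0) = 1 + 1 + 1 = 3
C(3) = 1 + C(2) + C(1) = 1 + 3 + 1 = 5
C(4) = 1 + C(3) + C(2) = 1 + 5 + 3 = 9
C(5) = 1 + C(4) + C(3) = 1 + 9 + 5 = 15
C(6) = 1 + C(5) + C(4) = 1 + 15 + 9 = 25
call_count = C(6) = 25

Final answer: 25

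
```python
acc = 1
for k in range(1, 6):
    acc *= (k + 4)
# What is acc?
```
Trace:
  acc=1
  acc=5, k=1
  acc=30, k=2
  acc=210, k=3
  acc=1680, k=4
  acc=15120, k=5

Final answer: 15120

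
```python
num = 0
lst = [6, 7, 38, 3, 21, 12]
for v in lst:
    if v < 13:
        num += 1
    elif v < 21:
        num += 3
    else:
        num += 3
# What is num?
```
Trace:
  num=0
  num=1, v=6
  num=2, v=7
  num=5, v=38
  num=6, v=3
  num=9, v=21
  num=10, v=12

Final answer: 10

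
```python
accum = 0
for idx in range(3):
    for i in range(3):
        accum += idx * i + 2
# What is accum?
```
Trace:
  accum=0
  accum=2, idx=0, i=0
  accum=4, idx=0, i=1
  accum=6, idx=0, i=2
  accum=8, idx=1, i=0
  accum=11, idx=1, i=1
  accum=15, idx=1, i=2
  accum=17, idx=2, i=0
  accum=21, idx=2, i=1
  accum=27, idx=2, i=2

Final answer: 27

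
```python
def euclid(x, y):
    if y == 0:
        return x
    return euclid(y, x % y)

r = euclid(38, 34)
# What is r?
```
Call trace:
euclid(x=38, y=34)
  euclid(x=34, y=4)
    euclid(x=4, y=2)
      euclid(x=2, y=0)
      -> return 2
    -> return 2
  -> return 2
-> return 2

Final answer: 2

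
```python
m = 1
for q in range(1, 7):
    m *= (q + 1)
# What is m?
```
Trace:
  m=1
  m=2, q=1
  m=6, q=2
  m=24, q=3
  m=120, q=4
  m=720, q=5
  m=5040, q=6

Final answer: 5040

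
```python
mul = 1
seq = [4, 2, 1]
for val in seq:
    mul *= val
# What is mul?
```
Trace:
  mul=1
  mul=4, val=4
  mul=8, val=2
  mul=8, val=1

Final answer: 8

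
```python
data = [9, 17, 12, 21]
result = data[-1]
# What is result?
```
Trace:
  data=[9, 17, 12, 21]
  data=[9, 17, 12, 21], result=21

Final answer: 21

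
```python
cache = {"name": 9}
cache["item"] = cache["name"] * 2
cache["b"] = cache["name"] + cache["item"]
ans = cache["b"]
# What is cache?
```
Trace:
  cache={'name': 9}
  cache={'name': 9, 'item': 18}
  cache={'name': 9, 'item': 18, 'b': 27}
  cache={'name': 9, 'item': 18, 'b': 27}, ans=27

Final answer: {'name': 9, 'item': 18, 'b': 27}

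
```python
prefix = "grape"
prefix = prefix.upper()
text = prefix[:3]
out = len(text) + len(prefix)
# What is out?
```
Trace:
  prefix='grape'
  prefix='GRAPE'
  prefix='GRAPE', text='GRA'
  prefix='GRAPE', text='GRA', out=8

Final answer: 8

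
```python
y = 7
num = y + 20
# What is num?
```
Trace:
  y=7
  y=7, num=27

Final answer: 27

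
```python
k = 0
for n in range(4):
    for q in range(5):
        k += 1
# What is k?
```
Trace:
  k=0
  k=1, n=0, q=0
  k=2, n=0, q=1
  k=3, n=0, q=2
  k=4, n=0, q=3
  k=5, n=0, q=4
  k=6, n=1, q=0
  k=7, n=1, q=1
  k=8, n=1, q=2
  k=9, n=1, q=3
  k=10, n=1, q=4
  k=11, n=2, q=0
  k=12, n=2, q=1
  k=13, n=2, q=2
  k=14, n=2, q=3
  k=15, n=2, q=4
  k=16, n=3, q=0
  k=17, n=3, q=1
  k=18, n=3, q=2
  k=19, n=3, q=3
  k=20, n=3, q=4

Final answer: 20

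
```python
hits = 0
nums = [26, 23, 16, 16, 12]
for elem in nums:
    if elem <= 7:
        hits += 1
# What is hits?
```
Trace:
  hits=0
  hits=0, elem=26
  hits=0, elem=23
  hits=0, elem=16
  hits=0, elem=16
  hits=0, elem=12

Final answer: 0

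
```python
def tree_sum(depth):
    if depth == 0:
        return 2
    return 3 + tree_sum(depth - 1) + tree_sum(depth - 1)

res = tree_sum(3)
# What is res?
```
Call trace (a repeated sub-call is expanded the first time; later identical calls just restate its return value):
tree_sum(depth=3)
  tree_sum(depth=2)
    tree_sum(depth=1)
      tree_sum(depth=0)
      -> return 2
      tree_sum(depth=0)
      -> return 2
    -> return 7
    tree_sum(depth=1) -> return 7  (same call as traced above)
  -> return 17
  tree_sum(depth=2) -> return 17  (same call as traced above)
-> return 37

Final answer: 37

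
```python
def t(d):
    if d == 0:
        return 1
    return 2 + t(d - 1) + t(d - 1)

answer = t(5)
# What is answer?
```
Call trace (a repeated sub-call is expanded the first time; later identical calls just restate its return value):
t(d=5)
  t(d=4)
    t(d=3)
      t(d=2)
        t(d=1)
          t(d=0)
          -> return 1
          t(d=0)
          -> return 1
        -> return 4
        t(d=1) -> return 4  (same call as traced above)
      -> return 10
      t(d=2) -> return 10  (same call as traced above)
    -> return 22
    t(d=3) -> return 22  (same call as traced above)
  -> return 46
  t(d=4) -> return 46  (same call as traced above)
-> return 94

Final answer: 94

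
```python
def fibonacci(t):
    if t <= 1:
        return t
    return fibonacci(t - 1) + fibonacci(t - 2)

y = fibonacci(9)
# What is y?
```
Call trace (a repeated sub-call is expanded the first time; later identical calls just restate its return value):
fibonacci(t=9)
  fibonacci(t=8)
    fibonacci(t=7)
      fibonacci(t=6)
        fibonacci(t=5)
          fibonacci(t=4)
            fibonacci(t=3)
              fibonacci(t=2)
                fibonacci(t=1)
                -> return 1
                fibonacci(t=0)
                -> return 0
              -> return 1
              fibonacci(t=1)
              -> return 1
            -> return 2
            fibonacci(t=2) -> return 1  (same call as traced above)
          -> return 3
          fibonacci(t=3) -> return 2  (same call as traced above)
        -> return 5
        fibonacci(t=4) -> return 3  (same call as traced above)
      -> return 8
      fibonacci(t=5) -> return 5  (same call as traced above)
    -> return 13
    fibonacci(t=6) -> return 8  (same call as traced above)
  -> return 21
  fibonacci(t=7) -> return 13  (same call as traced above)
-> return 34

Final answer: 34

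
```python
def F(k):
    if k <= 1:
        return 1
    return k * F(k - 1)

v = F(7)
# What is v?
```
Call trace:
F(k=7)
  F(k=6)
    F(k=5)
      F(k=4)
        F(k=3)
          F(k=2)
            F(k=1)
            -> return 1
          -> return 2
        -> return 6
      -> return 24
    -> return 120
  -> return 720
-> return 5040

Final answer: 5040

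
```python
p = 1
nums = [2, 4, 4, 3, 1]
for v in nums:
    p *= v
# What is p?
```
Trace:
  p=1
  p=2, v=2
  p=8, v=4
  p=32, v=4
  p=96, v=3
  p=96, v=1

Final answer: 96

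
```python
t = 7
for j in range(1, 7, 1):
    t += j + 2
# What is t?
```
Trace:
  t=7
  t=10, j=1
  t=14, j=2
  t=19, j=3
  t=25, j=4
  t=32, j=5
  t=40, j=6

Final answer: 40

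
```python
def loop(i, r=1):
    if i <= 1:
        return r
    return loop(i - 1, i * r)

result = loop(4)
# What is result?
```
Call trace:
loop(i=4, r=1)
  loop(i=3, r=4)
    loop(i=2, r=12)
      loop(i=1, r=24)
      -> return 24
    -> return 24
  -> return 24
-> return 24

Final answer: 24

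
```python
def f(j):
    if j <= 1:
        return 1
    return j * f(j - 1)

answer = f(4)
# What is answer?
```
Call trace:
f(j=4)
  f(j=3)
    f(j=2)
      f(j=1)
      -> return 1
    -> return 2
  -> return 6
-> return 24

Final answer: 24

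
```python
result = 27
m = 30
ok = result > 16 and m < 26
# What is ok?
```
Trace:
  result=27
  result=27, m=30
  result=27, m=30, ok=False

Final answer: False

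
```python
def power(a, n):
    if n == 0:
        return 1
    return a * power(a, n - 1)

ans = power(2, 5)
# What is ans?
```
Call trace:
power(a=2, n=5)
  power(a=2, n=4)
    power(a=2, n=3)
      power(a=2, n=2)
        power(a=2, n=1)
          power(a=2, n=0)
          -> return 1
        -> return 2
      -> return 4
    -> return 8
  -> return 16
-> return 32

Final answer: 32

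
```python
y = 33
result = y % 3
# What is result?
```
Trace:
  y=33
  y=33, result=0

Final answer: 0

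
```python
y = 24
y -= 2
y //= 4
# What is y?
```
Trace:
  y=24
  y=22
  y=5

Final answer: 5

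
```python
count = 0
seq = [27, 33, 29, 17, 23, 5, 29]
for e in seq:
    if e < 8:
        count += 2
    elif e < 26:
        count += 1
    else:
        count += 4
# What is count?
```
Trace:
  count=0
  count=4, e=27
  count=8, e=33
  count=12, e=29
  count=13, e=17
  count=14, e=23
  count=16, e=5
  count=20, e=29

Final answer: 20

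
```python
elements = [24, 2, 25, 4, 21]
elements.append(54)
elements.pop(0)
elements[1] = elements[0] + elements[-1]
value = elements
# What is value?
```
Trace:
  elements=[24, 2, 25, 4, 21]
  elements=[24, 2, 25, 4, 21, 54]
  elements=[2, 25, 4, 21, 54]
  elements=[2, 56, 4, 21, 54]
  elements=[2, 56, 4, 21, 54], value=[2, 56, 4, 21, 54]

Final answer: [2, 56, 4, 21, 54]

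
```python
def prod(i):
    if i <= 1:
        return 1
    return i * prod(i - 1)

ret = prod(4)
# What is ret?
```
Call trace:
prod(i=4)
  prod(i=3)
    prod(i=2)
      prod(i=1)
      -> return 1
    -> return 2
  -> return 6
-> return 24

Final answer: 24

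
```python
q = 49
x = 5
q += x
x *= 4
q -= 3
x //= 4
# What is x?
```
Trace:
  q=49
  q=49, x=5
  q=54, x=5
  q=54, x=20
  q=51, x=20
  q=51, x=5

Final answer: 5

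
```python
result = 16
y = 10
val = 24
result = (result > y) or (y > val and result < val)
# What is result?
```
Trace:
  result=16
  result=16, y=10
  result=16, y=10, val=24
  result=True, y=10, val=24

Final answer: True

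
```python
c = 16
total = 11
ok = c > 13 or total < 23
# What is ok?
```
Trace:
  c=16
  c=16, total=11
  c=16, total=11, ok=True

Final answer: True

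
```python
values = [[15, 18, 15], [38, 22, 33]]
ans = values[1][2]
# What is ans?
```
Trace:
  values=[[15, 18, 15], [38, 22, 33]]
  values=[[15, 18, 15], [38, 22, 33]], ans=33

Final answer: 33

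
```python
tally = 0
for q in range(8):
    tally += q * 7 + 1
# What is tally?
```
Trace:
  tally=0
  tally=1, q=0
  tally=9, q=1
  tally=24, q=2
  tally=46, q=3
  tally=75, q=4
  tally=111, q=5
  tally=154, q=6
  tally=204, q=7

Final answer: 204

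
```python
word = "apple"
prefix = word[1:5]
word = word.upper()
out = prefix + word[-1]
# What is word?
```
Trace:
  word='apple'
  word='apple', prefix='pple'
  word='APPLE', prefix='pple'
  word='APPLE', prefix='pple', out='ppleE'

Final answer: 'APPLE'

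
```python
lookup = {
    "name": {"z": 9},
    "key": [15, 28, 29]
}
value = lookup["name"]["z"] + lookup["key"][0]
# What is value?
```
Trace:
  lookup={'name': {'z': 9}, 'key': [15, 28, 29]}
  lookup={'name': {'z': 9}, 'key': [15, 28, 29]}, value=24

Final answer: 24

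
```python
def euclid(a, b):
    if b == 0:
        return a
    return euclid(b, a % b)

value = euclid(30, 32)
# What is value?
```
Call trace:
euclid(a=30, b=32)
  euclid(a=32, b=30)
    euclid(a=30, b=2)
      euclid(a=2, b=0)
      -> return 2
    -> return 2
  -> return 2
-> return 2

Final answer: 2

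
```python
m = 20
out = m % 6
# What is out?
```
Trace:
  m=20
  m=20, out=2

Final answer: 2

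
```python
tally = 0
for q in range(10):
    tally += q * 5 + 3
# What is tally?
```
Trace:
  tally=0
  tally=3, q=0
  tally=11, q=1
  tally=24, q=2
  tally=42, q=3
  tally=65, q=4
  tally=93, q=5
  tally=126, q=6
  tally=164, q=7
  tally=207, q=8
  tally=255, q=9

Final answer: 255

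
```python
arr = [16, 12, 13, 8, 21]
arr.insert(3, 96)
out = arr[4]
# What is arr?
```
Trace:
  arr=[16, 12, 13, 8, 21]
  arr=[16, 12, 13, 96, 8, 21]
  arr=[16, 12, 13, 96, 8, 21], out=8

Final answer: [16, 12, 13, 96, 8, 21]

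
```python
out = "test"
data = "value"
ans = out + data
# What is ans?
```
Trace:
  out='test'
  out='test', data='value'
  out='test', data='value', ans='testvalue'

Final answer: 'testvalue'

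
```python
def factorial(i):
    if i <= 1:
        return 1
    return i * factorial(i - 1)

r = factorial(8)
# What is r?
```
Call trace:
factorial(i=8)
  factorial(i=7)
    factorial(i=6)
      factorial(i=5)
        factorial(i=4)
          factorial(i=3)
            factorial(i=2)
              factorial(i=1)
              -> return 1
            -> return 2
          -> return 6
        -> return 24
      -> return 120
    -> return 720
  -> return 5040
-> return 40320

Final answer: 40320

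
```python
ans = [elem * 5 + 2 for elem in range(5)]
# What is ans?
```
Trace:
  elem=0
  elem=1
  elem=2
  elem=3
  elem=4
  ans=[2, 7, 12, 17, 22]

Final answer: [2, 7, 12, 17, 22]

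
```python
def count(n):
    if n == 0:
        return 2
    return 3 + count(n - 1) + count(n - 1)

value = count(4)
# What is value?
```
Call trace (a repeated sub-call is expanded the first time; later identical calls just restate its return value):
count(n=4)
  count(n=3)
    count(n=2)
      count(n=1)
        count(n=0)
        -> return 2
        count(n=0)
        -> return 2
      -> return 7
      count(n=1) -> return 7  (same call as traced above)
    -> return 17
    count(n=2) -> return 17  (same call as traced above)
  -> return 37
  count(n=3) -> return 37  (same call as traced above)
-> return 77

Final answer: 77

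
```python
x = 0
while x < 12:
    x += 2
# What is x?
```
Trace:
  x=0
  x=2
  x=4
  x=6
  x=8
  x=10
  x=12

Final answer: 12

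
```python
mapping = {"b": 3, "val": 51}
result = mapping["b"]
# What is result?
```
Trace:
  mapping={'b': 3, 'val': 51}
  mapping={'b': 3, 'val': 51}, result=3

Final answer: 3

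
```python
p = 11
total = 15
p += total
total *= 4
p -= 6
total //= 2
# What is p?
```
Trace:
  p=11
  p=11, total=15
  p=26, total=15
  p=26, total=60
  p=20, total=60
  p=20, total=30

Final answer: 20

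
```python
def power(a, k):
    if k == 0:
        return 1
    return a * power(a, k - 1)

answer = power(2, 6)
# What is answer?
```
Call trace:
power(a=2, k=6)
  power(a=2, k=5)
    power(a=2, k=4)
      power(a=2, k=3)
        power(a=2, k=2)
          power(a=2, k=1)
            power(a=2, k=0)
            -> return 1
          -> return 2
        -> return 4
      -> return 8
    -> return 16
  -> return 32
-> return 64

Final answer: 64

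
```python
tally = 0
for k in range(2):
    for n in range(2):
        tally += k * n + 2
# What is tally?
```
Trace:
  tally=0
  tally=2, k=0, n=0
  tally=4, k=0, n=1
  tally=6, k=1, n=0
  tally=9, k=1, n=1

Final answer: 9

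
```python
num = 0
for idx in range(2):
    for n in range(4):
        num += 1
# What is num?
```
Trace:
  num=0
  num=1, idx=0, n=0
  num=2, idx=0, n=1
  num=3, idx=0, n=2
  num=4, idx=0, n=3
  num=5, idx=1, n=0
  num=6, idx=1, n=1
  num=7, idx=1, n=2
  num=8, idx=1, n=3

Final answer: 8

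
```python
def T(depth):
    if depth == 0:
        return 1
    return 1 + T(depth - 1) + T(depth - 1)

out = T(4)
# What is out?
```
Call trace (a repeated sub-call is expanded the first time; later identical calls just restate its return value):
T(depth=4)
  T(depth=3)
    T(depth=2)
      T(depth=1)
        T(depth=0)
        -> return 1
        T(depth=0)
        -> return 1
      -> return 3
      T(depth=1) -> return 3  (same call as traced above)
    -> return 7
    T(depth=2) -> return 7  (same call as traced above)
  -> return 15
  T(depth=3) -> return 15  (same call as traced above)
-> return 31

Final answer: 31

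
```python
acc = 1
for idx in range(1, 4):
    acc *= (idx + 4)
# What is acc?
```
Trace:
  acc=1
  acc=5, idx=1
  acc=30, idx=2
  acc=210, idx=3

Final answer: 210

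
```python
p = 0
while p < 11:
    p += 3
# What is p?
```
Trace:
  p=0
  p=3
  p=6
  p=9
  p=12

Final answer: 12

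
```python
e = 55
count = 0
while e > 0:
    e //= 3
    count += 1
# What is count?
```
Trace:
  e=55
  e=55, count=0
  e=18, count=1
  e=6, count=2
  e=2, count=3
  e=0, count=4

Final answer: 4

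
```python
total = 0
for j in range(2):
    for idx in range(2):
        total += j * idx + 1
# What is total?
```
Trace:
  total=0
  total=1, j=0, idx=0
  total=2, j=0, idx=1
  total=3, j=1, idx=0
  total=5, j=1, idx=1

Final answer: 5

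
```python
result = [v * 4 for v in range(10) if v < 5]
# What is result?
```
Trace:
  v=0
  v=1
  v=2
  v=3
  v=4
  v=5
  v=6
  v=7
  v=8
  v=9
  result=[0, 4, 8, 12, 16]

Final answer: [0, 4, 8, 12, 16]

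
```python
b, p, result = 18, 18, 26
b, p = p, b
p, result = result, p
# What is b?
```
Trace:
  b=18, p=18, result=26
  b=18, p=18, result=26
  b=18, p=26, result=18

Final answer: 18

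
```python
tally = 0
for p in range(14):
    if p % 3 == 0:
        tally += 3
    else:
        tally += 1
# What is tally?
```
Trace:
  tally=0
  tally=3, p=0
  tally=4, p=1
  tally=5, p=2
  tally=8, p=3
  tally=9, p=4
  tally=10, p=5
  tally=13, p=6
  tally=14, p=7
  tally=15, p=8
  tally=18, p=9
  tally=19, p=10
  tally=20, p=11
  tally=23, p=12
  tally=24, p=13

Final answer: 24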